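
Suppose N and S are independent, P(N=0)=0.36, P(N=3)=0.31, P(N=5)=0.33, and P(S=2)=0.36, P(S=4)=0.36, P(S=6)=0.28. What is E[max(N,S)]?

E[max(N,S)] = Σ_n Σ_s max(n,s) · P(N=n)P(S=s)
 = 2·0.1296 + 4·0.1296 + 6·0.1008 + 3·0.1116 + 4·0.1116 + 6·0.0868 + 5·0.1188 + 5·0.1188 + 6·0.0924
 = 0.2592 + 0.5184 + 0.6048 + 0.3348 + 0.4464 + 0.5208 + 0.594 + 0.594 + 0.5544
 = 4.4268

4.4268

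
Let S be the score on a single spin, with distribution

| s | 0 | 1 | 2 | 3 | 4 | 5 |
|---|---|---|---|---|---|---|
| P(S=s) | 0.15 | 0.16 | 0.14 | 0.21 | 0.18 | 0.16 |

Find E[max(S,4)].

E[max(S,4)] = Σ max(s,4)·P(S=s)
 = 4·0.15 + 4·0.16 + 4·0.14 + 4·0.21 + 4·0.18 + 5·0.16
 = 0.6 + 0.64 + 0.56 + 0.84 + 0.72 + 0.8
 = 4.16

4.16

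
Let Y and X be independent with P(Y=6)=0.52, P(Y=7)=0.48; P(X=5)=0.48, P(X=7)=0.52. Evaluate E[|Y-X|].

E[|Y-X|] = Σ_y Σ_x |y-x| · P(Y=y)P(X=x)
 = 1·0.2496 + 1·0.2704 + 2·0.2304 + 0·0.2496
 = 0.2496 + 0.2704 + 0.4608 + 0
 = 0.9808

0.9808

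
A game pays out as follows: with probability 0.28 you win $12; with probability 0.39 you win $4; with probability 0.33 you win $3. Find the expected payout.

E[payout] = 12·0.28 + 4·0.39 + 3·0.33
 = 3.36 + 1.56 + 0.99
 = 5.91

5.91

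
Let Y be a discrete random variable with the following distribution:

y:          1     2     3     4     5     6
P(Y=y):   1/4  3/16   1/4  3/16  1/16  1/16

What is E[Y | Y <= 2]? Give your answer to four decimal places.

P(Y <= 2) = 1/4 + 3/16 = 7/16.
E[Y | Y <= 2] = [1·1/4 + 2·3/16] / (7/16)
 = 5/8 / (7/16)
 = 10/7

1.4286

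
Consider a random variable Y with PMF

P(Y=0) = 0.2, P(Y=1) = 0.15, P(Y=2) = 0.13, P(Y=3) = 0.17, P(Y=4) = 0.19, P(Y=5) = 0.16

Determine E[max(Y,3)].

E[max(Y,3)] = Σ max(y,3)·P(Y=y)
 = 3·0.2 + 3·0.15 + 3·0.13 + 3·0.17 + 4·0.19 + 5·0.16
 = 0.6 + 0.45 + 0.39 + 0.51 + 0.76 + 0.8
 = 3.51

3.51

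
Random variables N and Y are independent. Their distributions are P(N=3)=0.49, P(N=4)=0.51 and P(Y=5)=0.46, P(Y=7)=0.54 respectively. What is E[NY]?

21.3408

E[NY] = Σ_n Σ_y ny · P(N=n)P(Y=y)
 = 15·0.2254 + 21·0.2646 + 20·0.2346 + 28·0.2754
 = 3.381 + 5.5566 + 4.692 + 7.7112
 = 21.3408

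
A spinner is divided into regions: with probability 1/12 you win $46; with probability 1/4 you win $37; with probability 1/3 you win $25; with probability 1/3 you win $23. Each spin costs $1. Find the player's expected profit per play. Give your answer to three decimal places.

E[payout] = 46·1/12 + 37·1/4 + 25·1/3 + 23·1/3
 = 23/6 + 37/4 + 25/3 + 23/3
 = 349/12
Net = 349/12 - 1 = 337/12

28.083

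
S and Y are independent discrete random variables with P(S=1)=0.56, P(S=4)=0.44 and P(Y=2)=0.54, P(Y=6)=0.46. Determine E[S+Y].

6.16

E[S+Y] = Σ_s Σ_y (s+y) · P(S=s)P(Y=y)
 = 3·0.3024 + 7·0.2576 + 6·0.2376 + 10·0.2024
 = 0.9072 + 1.8032 + 1.4256 + 2.024
 = 6.16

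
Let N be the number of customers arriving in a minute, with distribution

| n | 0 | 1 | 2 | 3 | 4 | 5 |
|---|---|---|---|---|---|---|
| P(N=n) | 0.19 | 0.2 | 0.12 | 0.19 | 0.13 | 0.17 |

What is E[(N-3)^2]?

3.44

E[(N-3)^2] = Σ (n-3)^2·P(N=n)
 = 9·0.19 + 4·0.2 + 1·0.12 + 0·0.19 + 1·0.13 + 4·0.17
 = 1.71 + 0.8 + 0.12 + 0 + 0.13 + 0.68
 = 3.44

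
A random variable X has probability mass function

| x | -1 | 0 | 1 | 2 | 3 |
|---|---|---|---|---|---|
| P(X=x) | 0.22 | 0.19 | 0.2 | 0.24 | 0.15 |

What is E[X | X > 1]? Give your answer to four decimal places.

P(X > 1) = 0.24 + 0.15 = 0.39.
E[X | X > 1] = [2·0.24 + 3·0.15] / 0.39
 = 0.93 / 0.39
 = 31/13

2.3846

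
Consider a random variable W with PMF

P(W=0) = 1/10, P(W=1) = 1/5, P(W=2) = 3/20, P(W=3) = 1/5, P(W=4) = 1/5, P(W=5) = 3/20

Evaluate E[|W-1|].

1.85

E[|W-1|] = Σ |w-1|·P(W=w)
 = 1·1/10 + 0·1/5 + 1·3/20 + 2·1/5 + 3·1/5 + 4·3/20
 = 1/10 + 0 + 3/20 + 2/5 + 3/5 + 3/5
 = 37/20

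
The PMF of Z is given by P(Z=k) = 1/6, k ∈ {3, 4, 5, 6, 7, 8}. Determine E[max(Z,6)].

6.5

E[max(Z,6)] = Σ max(z,6)·P(Z=z)
 = 6·1/6 + 6·1/6 + 6·1/6 + 6·1/6 + 7·1/6 + 8·1/6
 = 1 + 1 + 1 + 1 + 7/6 + 4/3
 = 13/2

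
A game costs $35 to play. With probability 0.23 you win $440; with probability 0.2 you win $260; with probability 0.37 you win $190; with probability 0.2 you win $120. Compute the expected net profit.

212.5

E[payout] = 440·0.23 + 260·0.2 + 190·0.37 + 120·0.2
 = 101.2 + 52 + 70.3 + 24
 = 247.5
Net = 247.5 - 35 = 212.5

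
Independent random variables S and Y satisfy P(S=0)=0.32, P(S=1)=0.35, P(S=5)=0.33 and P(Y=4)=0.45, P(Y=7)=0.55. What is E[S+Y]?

7.65

E[S+Y] = Σ_s Σ_y (s+y) · P(S=s)P(Y=y)
 = 4·0.144 + 7·0.176 + 5·0.1575 + 8·0.1925 + 9·0.1485 + 12·0.1815
 = 0.576 + 1.232 + 0.7875 + 1.54 + 1.3365 + 2.178
 = 7.65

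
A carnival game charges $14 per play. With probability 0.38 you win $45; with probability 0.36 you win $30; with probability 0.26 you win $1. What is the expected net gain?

14.16

E[payout] = 45·0.38 + 30·0.36 + 1·0.26
 = 17.1 + 10.8 + 0.26
 = 28.16
Net = 28.16 - 14 = 14.16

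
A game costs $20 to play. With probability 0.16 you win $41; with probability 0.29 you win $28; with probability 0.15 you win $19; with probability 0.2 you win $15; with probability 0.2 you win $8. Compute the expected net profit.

2.13

E[payout] = 41·0.16 + 28·0.29 + 19·0.15 + 15·0.2 + 8·0.2
 = 6.56 + 8.12 + 2.85 + 3 + 1.6
 = 22.13
Net = 22.13 - 20 = 2.13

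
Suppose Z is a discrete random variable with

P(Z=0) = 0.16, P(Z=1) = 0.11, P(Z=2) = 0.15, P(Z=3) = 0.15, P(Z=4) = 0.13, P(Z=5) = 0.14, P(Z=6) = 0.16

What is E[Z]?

E[Z] = Σ z·P(Z=z)
 = 0·0.16 + 1·0.11 + 2·0.15 + 3·0.15 + 4·0.13 + 5·0.14 + 6·0.16
 = 0 + 0.11 + 0.3 + 0.45 + 0.52 + 0.7 + 0.96
 = 3.04

3.04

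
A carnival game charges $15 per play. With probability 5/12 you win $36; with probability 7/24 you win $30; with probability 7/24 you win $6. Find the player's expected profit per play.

10.5

E[payout] = 36·5/12 + 30·7/24 + 6·7/24
 = 15 + 35/4 + 7/4
 = 51/2
Net = 51/2 - 15 = 21/2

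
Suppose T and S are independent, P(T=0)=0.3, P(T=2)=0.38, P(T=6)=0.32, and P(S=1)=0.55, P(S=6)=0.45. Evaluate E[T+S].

5.93

E[T+S] = Σ_t Σ_s (t+s) · P(T=t)P(S=s)
 = 1·0.165 + 6·0.135 + 3·0.209 + 8·0.171 + 7·0.176 + 12·0.144
 = 0.165 + 0.81 + 0.627 + 1.368 + 1.232 + 1.728
 = 5.93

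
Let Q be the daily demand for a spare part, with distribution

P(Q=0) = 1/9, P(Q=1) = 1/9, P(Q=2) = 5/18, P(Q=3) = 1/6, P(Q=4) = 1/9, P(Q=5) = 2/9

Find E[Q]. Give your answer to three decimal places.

2.722

E[Q] = Σ q·P(Q=q)
 = 0·1/9 + 1·1/9 + 2·5/18 + 3·1/6 + 4·1/9 + 5·2/9
 = 0 + 1/9 + 5/9 + 1/2 + 4/9 + 10/9
 = 49/18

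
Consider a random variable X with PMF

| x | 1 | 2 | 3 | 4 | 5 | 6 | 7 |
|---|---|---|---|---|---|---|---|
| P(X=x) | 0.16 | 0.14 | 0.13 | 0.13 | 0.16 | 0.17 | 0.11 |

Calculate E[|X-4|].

1.72

E[|X-4|] = Σ |x-4|·P(X=x)
 = 3·0.16 + 2·0.14 + 1·0.13 + 0·0.13 + 1·0.16 + 2·0.17 + 3·0.11
 = 0.48 + 0.28 + 0.13 + 0 + 0.16 + 0.34 + 0.33
 = 1.72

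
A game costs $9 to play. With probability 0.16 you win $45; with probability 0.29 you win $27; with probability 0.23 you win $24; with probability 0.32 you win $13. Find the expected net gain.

E[payout] = 45·0.16 + 27·0.29 + 24·0.23 + 13·0.32
 = 7.2 + 7.83 + 5.52 + 4.16
 = 24.71
Net = 24.71 - 9 = 15.71

15.71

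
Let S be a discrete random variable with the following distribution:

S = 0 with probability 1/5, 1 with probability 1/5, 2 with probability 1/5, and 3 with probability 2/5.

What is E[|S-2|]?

E[|S-2|] = Σ |s-2|·P(S=s)
 = 2·1/5 + 1·1/5 + 0·1/5 + 1·2/5
 = 2/5 + 1/5 + 0 + 2/5
 = 1

1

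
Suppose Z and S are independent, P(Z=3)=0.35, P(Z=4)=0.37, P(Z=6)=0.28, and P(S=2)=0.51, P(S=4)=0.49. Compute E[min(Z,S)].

2.8085

E[min(Z,S)] = Σ_z Σ_s min(z,s) · P(Z=z)P(S=s)
 = 2·0.1785 + 3·0.1715 + 2·0.1887 + 4·0.1813 + 2·0.1428 + 4·0.1372
 = 0.357 + 0.5145 + 0.3774 + 0.7252 + 0.2856 + 0.5488
 = 2.8085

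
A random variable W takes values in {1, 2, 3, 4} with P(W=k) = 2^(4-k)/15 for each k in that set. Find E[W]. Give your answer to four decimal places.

E[W] = Σ w·P(W=w)
 = 1·8/15 + 2·4/15 + 3·2/15 + 4·1/15
 = 8/15 + 8/15 + 2/5 + 4/15
 = 26/15

1.7333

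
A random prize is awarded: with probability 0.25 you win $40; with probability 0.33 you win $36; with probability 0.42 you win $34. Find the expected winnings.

36.16

E[payout] = 40·0.25 + 36·0.33 + 34·0.42
 = 10 + 11.88 + 14.28
 = 36.16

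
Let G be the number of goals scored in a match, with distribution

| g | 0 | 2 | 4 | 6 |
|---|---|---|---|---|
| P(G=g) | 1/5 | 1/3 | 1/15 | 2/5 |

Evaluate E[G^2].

E[G^2] = Σ g^2·P(G=g)
 = 0·1/5 + 4·1/3 + 16·1/15 + 36·2/5
 = 0 + 4/3 + 16/15 + 72/5
 = 84/5

16.8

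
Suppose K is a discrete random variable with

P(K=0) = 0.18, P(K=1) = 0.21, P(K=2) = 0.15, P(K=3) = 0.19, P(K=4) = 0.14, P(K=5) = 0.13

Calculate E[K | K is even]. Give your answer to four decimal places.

P(K is even) = 0.18 + 0.15 + 0.14 = 0.47.
E[K | K is even] = [0·0.18 + 2·0.15 + 4·0.14] / 0.47
 = 0.86 / 0.47
 = 86/47

1.8298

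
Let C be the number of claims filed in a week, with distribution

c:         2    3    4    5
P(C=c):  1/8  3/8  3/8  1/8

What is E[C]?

3.5

E[C] = Σ c·P(C=c)
 = 2·1/8 + 3·3/8 + 4·3/8 + 5·1/8
 = 1/4 + 9/8 + 3/2 + 5/8
 = 7/2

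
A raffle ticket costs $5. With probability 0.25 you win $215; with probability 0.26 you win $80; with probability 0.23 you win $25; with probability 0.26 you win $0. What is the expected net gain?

75.3

E[payout] = 215·0.25 + 80·0.26 + 25·0.23 + 0·0.26
 = 53.75 + 20.8 + 5.75 + 0
 = 80.3
Net = 80.3 - 5 = 75.3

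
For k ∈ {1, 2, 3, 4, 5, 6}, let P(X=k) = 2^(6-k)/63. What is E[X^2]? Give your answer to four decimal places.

E[X^2] = Σ x^2·P(X=x)
 = 1·32/63 + 4·16/63 + 9·8/63 + 16·4/63 + 25·2/63 + 36·1/63
 = 32/63 + 64/63 + 8/7 + 64/63 + 50/63 + 4/7
 = 106/21

5.0476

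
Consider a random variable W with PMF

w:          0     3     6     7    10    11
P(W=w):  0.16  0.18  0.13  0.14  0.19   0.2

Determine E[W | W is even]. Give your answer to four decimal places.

P(W is even) = 0.16 + 0.13 + 0.19 = 0.48.
E[W | W is even] = [0·0.16 + 6·0.13 + 10·0.19] / 0.48
 = 2.68 / 0.48
 = 67/12

5.5833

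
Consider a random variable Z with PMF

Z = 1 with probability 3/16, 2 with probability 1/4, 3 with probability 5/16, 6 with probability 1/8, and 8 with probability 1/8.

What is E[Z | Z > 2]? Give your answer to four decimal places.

4.7778

P(Z > 2) = 5/16 + 1/8 + 1/8 = 9/16.
E[Z | Z > 2] = [3·5/16 + 6·1/8 + 8·1/8] / (9/16)
 = 43/16 / (9/16)
 = 43/9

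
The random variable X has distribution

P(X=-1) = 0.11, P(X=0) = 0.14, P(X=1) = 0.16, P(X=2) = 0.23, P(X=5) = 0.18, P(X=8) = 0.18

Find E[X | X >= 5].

6.5

P(X >= 5) = 0.18 + 0.18 = 0.36.
E[X | X >= 5] = [5·0.18 + 8·0.18] / 0.36
 = 2.34 / 0.36
 = 13/2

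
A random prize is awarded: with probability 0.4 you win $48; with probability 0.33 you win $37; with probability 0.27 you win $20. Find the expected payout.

E[payout] = 48·0.4 + 37·0.33 + 20·0.27
 = 19.2 + 12.21 + 5.4
 = 36.81

36.81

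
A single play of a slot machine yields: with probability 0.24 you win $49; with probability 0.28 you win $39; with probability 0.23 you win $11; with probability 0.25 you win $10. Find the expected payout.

E[payout] = 49·0.24 + 39·0.28 + 11·0.23 + 10·0.25
 = 11.76 + 10.92 + 2.53 + 2.5
 = 27.71

27.71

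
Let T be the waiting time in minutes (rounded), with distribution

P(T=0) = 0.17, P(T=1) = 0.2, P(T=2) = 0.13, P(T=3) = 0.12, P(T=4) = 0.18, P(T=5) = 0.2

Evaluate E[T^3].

41

E[T^3] = Σ t^3·P(T=t)
 = 0·0.17 + 1·0.2 + 8·0.13 + 27·0.12 + 64·0.18 + 125·0.2
 = 0 + 0.2 + 1.04 + 3.24 + 11.52 + 25
 = 41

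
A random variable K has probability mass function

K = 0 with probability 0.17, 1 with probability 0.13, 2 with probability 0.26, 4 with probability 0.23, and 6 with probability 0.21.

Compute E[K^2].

E[K^2] = Σ k^2·P(K=k)
 = 0·0.17 + 1·0.13 + 4·0.26 + 16·0.23 + 36·0.21
 = 0 + 0.13 + 1.04 + 3.68 + 7.56
 = 12.41

12.41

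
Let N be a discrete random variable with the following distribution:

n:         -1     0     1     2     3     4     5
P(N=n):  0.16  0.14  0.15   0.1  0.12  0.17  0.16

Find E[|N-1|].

1.95

E[|N-1|] = Σ |n-1|·P(N=n)
 = 2·0.16 + 1·0.14 + 0·0.15 + 1·0.1 + 2·0.12 + 3·0.17 + 4·0.16
 = 0.32 + 0.14 + 0 + 0.1 + 0.24 + 0.51 + 0.64
 = 1.95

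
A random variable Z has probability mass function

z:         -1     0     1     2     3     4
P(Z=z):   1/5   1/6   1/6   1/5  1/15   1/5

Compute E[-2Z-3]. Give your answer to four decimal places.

E[-2Z-3] = Σ (-2z-3)·P(Z=z)
 = (-1)·1/5 + (-3)·1/6 + (-5)·1/6 + (-7)·1/5 + (-9)·1/15 + (-11)·1/5
 = (-1/5) + (-1/2) + (-5/6) + (-7/5) + (-3/5) + (-11/5)
 = -86/15

-5.7333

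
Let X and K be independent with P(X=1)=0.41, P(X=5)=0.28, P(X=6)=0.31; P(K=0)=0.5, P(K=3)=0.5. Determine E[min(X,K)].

E[min(X,K)] = Σ_x Σ_k min(x,k) · P(X=x)P(K=k)
 = 0·0.205 + 1·0.205 + 0·0.14 + 3·0.14 + 0·0.155 + 3·0.155
 = 0 + 0.205 + 0 + 0.42 + 0 + 0.465
 = 1.09

1.09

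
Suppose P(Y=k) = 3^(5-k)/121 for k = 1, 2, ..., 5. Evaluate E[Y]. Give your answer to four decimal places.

E[Y] = Σ y·P(Y=y)
 = 1·81/121 + 2·27/121 + 3·9/121 + 4·3/121 + 5·1/121
 = 81/121 + 54/121 + 27/121 + 12/121 + 5/121
 = 179/121

1.4793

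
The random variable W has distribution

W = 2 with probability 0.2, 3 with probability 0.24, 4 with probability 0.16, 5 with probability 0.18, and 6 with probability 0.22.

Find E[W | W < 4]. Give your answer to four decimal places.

P(W < 4) = 0.2 + 0.24 = 0.44.
E[W | W < 4] = [2·0.2 + 3·0.24] / 0.44
 = 1.12 / 0.44
 = 28/11

2.5455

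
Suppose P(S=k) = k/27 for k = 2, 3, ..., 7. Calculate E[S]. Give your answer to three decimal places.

5.148

E[S] = Σ s·P(S=s)
 = 2·2/27 + 3·1/9 + 4·4/27 + 5·5/27 + 6·2/9 + 7·7/27
 = 4/27 + 1/3 + 16/27 + 25/27 + 4/3 + 49/27
 = 139/27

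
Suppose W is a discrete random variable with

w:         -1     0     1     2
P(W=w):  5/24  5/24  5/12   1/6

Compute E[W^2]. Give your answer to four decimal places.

1.2917

E[W^2] = Σ w^2·P(W=w)
 = 1·5/24 + 0·5/24 + 1·5/12 + 4·1/6
 = 5/24 + 0 + 5/12 + 2/3
 = 31/24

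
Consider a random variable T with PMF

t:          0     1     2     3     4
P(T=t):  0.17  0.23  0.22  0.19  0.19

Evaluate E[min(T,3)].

1.81

E[min(T,3)] = Σ min(t,3)·P(T=t)
 = 0·0.17 + 1·0.23 + 2·0.22 + 3·0.19 + 3·0.19
 = 0 + 0.23 + 0.44 + 0.57 + 0.57
 = 1.81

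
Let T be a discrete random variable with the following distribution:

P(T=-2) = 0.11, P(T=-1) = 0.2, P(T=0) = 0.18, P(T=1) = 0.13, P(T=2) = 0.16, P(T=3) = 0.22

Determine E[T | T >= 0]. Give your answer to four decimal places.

P(T >= 0) = 0.18 + 0.13 + 0.16 + 0.22 = 0.69.
E[T | T >= 0] = [0·0.18 + 1·0.13 + 2·0.16 + 3·0.22] / 0.69
 = 1.11 / 0.69
 = 37/23

1.6087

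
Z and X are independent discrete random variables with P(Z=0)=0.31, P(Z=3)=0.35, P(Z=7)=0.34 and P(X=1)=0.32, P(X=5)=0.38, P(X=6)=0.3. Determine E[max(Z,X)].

E[max(Z,X)] = Σ_z Σ_x max(z,x) · P(Z=z)P(X=x)
 = 1·0.0992 + 5·0.1178 + 6·0.093 + 3·0.112 + 5·0.133 + 6·0.105 + 7·0.1088 + 7·0.1292 + 7·0.102
 = 0.0992 + 0.589 + 0.558 + 0.336 + 0.665 + 0.63 + 0.7616 + 0.9044 + 0.714
 = 5.2572

5.2572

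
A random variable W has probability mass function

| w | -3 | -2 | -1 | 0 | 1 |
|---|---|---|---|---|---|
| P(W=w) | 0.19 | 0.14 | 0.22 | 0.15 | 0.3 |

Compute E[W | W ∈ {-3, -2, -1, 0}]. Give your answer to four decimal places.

-1.5286

P(W ∈ {-3, -2, -1, 0}) = 0.19 + 0.14 + 0.22 + 0.15 = 0.7.
E[W | W ∈ {-3, -2, -1, 0}] = [(-3)·0.19 + (-2)·0.14 + (-1)·0.22 + 0·0.15] / 0.7
 = -1.07 / 0.7
 = -107/70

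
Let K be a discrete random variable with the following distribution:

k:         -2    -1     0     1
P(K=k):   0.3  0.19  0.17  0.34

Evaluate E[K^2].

1.73

E[K^2] = Σ k^2·P(K=k)
 = 4·0.3 + 1·0.19 + 0·0.17 + 1·0.34
 = 1.2 + 0.19 + 0 + 0.34
 = 1.73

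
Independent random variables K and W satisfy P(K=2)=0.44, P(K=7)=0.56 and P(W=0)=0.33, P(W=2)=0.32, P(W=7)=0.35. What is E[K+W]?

7.89

E[K+W] = Σ_k Σ_w (k+w) · P(K=k)P(W=w)
 = 2·0.1452 + 4·0.1408 + 9·0.154 + 7·0.1848 + 9·0.1792 + 14·0.196
 = 0.2904 + 0.5632 + 1.386 + 1.2936 + 1.6128 + 2.744
 = 7.89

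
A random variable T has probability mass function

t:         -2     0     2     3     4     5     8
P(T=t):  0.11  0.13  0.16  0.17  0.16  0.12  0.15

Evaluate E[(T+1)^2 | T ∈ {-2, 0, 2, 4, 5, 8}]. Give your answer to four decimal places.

P(T ∈ {-2, 0, 2, 4, 5, 8}) = 0.11 + 0.13 + 0.16 + 0.16 + 0.12 + 0.15 = 0.83.
E[(T+1)^2 | T ∈ {-2, 0, 2, 4, 5, 8}] = [1·0.11 + 1·0.13 + 9·0.16 + 25·0.16 + 36·0.12 + 81·0.15] / 0.83
 = 22.15 / 0.83
 = 2215/83

26.6867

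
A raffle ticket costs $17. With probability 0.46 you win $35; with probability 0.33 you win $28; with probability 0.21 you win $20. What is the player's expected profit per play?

12.54

E[payout] = 35·0.46 + 28·0.33 + 20·0.21
 = 16.1 + 9.24 + 4.2
 = 29.54
Net = 29.54 - 17 = 12.54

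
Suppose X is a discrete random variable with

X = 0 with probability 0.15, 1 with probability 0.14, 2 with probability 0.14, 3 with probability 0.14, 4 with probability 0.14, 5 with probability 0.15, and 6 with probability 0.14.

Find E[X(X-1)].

E[X(X-1)] = Σ x(x-1)·P(X=x)
 = 0·0.15 + 0·0.14 + 2·0.14 + 6·0.14 + 12·0.14 + 20·0.15 + 30·0.14
 = 0 + 0 + 0.28 + 0.84 + 1.68 + 3 + 4.2
 = 10

10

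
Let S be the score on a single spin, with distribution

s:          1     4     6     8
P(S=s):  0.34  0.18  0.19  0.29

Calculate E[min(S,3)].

E[min(S,3)] = Σ min(s,3)·P(S=s)
 = 1·0.34 + 3·0.18 + 3·0.19 + 3·0.29
 = 0.34 + 0.54 + 0.57 + 0.87
 = 2.32

2.32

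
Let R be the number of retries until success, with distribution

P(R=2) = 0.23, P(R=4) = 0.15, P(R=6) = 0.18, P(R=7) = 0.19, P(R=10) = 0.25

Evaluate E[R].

E[R] = Σ r·P(R=r)
 = 2·0.23 + 4·0.15 + 6·0.18 + 7·0.19 + 10·0.25
 = 0.46 + 0.6 + 1.08 + 1.33 + 2.5
 = 5.97

5.97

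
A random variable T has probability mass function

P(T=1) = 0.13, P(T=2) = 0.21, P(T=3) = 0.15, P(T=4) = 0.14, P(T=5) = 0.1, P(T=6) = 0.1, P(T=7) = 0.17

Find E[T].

E[T] = Σ t·P(T=t)
 = 1·0.13 + 2·0.21 + 3·0.15 + 4·0.14 + 5·0.1 + 6·0.1 + 7·0.17
 = 0.13 + 0.42 + 0.45 + 0.56 + 0.5 + 0.6 + 1.19
 = 3.85

3.85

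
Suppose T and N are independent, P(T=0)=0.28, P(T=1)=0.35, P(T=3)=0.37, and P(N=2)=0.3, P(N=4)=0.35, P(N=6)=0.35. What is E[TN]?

5.986

E[TN] = Σ_t Σ_n tn · P(T=t)P(N=n)
 = 0·0.084 + 0·0.098 + 0·0.098 + 2·0.105 + 4·0.1225 + 6·0.1225 + 6·0.111 + 12·0.1295 + 18·0.1295
 = 0 + 0 + 0 + 0.21 + 0.49 + 0.735 + 0.666 + 1.554 + 2.331
 = 5.986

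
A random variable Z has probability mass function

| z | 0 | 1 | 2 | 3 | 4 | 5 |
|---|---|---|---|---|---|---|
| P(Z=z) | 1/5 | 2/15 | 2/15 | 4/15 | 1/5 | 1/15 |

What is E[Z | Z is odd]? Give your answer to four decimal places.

2.7143

P(Z is odd) = 2/15 + 4/15 + 1/15 = 7/15.
E[Z | Z is odd] = [1·2/15 + 3·4/15 + 5·1/15] / (7/15)
 = 19/15 / (7/15)
 = 19/7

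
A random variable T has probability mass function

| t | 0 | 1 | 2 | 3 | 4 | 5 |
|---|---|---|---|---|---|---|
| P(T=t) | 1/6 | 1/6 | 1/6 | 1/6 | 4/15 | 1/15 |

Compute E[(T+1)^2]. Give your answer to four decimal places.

14.0667

E[(T+1)^2] = Σ (t+1)^2·P(T=t)
 = 1·1/6 + 4·1/6 + 9·1/6 + 16·1/6 + 25·4/15 + 36·1/15
 = 1/6 + 2/3 + 3/2 + 8/3 + 20/3 + 12/5
 = 211/15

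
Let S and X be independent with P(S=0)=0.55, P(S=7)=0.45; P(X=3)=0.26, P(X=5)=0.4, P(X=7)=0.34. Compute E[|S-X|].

3.666

E[|S-X|] = Σ_s Σ_x |s-x| · P(S=s)P(X=x)
 = 3·0.143 + 5·0.22 + 7·0.187 + 4·0.117 + 2·0.18 + 0·0.153
 = 0.429 + 1.1 + 1.309 + 0.468 + 0.36 + 0
 = 3.666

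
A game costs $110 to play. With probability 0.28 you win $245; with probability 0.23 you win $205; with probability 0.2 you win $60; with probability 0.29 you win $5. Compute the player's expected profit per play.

E[payout] = 245·0.28 + 205·0.23 + 60·0.2 + 5·0.29
 = 68.6 + 47.15 + 12 + 1.45
 = 129.2
Net = 129.2 - 110 = 19.2

19.2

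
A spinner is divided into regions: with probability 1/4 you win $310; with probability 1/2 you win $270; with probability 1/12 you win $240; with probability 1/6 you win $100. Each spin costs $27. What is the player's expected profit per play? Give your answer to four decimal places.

E[payout] = 310·1/4 + 270·1/2 + 240·1/12 + 100·1/6
 = 155/2 + 135 + 20 + 50/3
 = 1495/6
Net = 1495/6 - 27 = 1333/6

222.1667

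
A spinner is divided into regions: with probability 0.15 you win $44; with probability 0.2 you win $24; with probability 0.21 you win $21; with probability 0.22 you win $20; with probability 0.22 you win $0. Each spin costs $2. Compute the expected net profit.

18.21

E[payout] = 44·0.15 + 24·0.2 + 21·0.21 + 20·0.22 + 0·0.22
 = 6.6 + 4.8 + 4.41 + 4.4 + 0
 = 20.21
Net = 20.21 - 2 = 18.21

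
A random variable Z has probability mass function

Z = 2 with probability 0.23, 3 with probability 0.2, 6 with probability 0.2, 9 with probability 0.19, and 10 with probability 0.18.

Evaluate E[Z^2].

43.31

E[Z^2] = Σ z^2·P(Z=z)
 = 4·0.23 + 9·0.2 + 36·0.2 + 81·0.19 + 100·0.18
 = 0.92 + 1.8 + 7.2 + 15.39 + 18
 = 43.31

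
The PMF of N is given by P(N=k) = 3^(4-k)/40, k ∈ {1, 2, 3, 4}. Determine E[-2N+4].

E[-2N+4] = Σ (-2n+4)·P(N=n)
 = 2·27/40 + 0·9/40 + (-2)·3/40 + (-4)·1/40
 = 27/20 + 0 + (-3/20) + (-1/10)
 = 11/10

1.1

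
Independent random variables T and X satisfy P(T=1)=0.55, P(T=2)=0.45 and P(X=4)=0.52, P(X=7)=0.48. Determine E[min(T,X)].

1.45

E[min(T,X)] = Σ_t Σ_x min(t,x) · P(T=t)P(X=x)
 = 1·0.286 + 1·0.264 + 2·0.234 + 2·0.216
 = 0.286 + 0.264 + 0.468 + 0.432
 = 1.45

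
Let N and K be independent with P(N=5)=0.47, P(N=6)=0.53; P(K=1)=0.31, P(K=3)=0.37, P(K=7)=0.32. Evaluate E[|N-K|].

E[|N-K|] = Σ_n Σ_k |n-k| · P(N=n)P(K=k)
 = 4·0.1457 + 2·0.1739 + 2·0.1504 + 5·0.1643 + 3·0.1961 + 1·0.1696
 = 0.5828 + 0.3478 + 0.3008 + 0.8215 + 0.5883 + 0.1696
 = 2.8108

2.8108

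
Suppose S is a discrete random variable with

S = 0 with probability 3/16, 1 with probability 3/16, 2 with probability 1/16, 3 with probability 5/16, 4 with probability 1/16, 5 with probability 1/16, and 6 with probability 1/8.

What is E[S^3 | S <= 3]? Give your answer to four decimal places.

P(S <= 3) = 3/16 + 3/16 + 1/16 + 5/16 = 3/4.
E[S^3 | S <= 3] = [0·3/16 + 1·3/16 + 8·1/16 + 27·5/16] / (3/4)
 = 73/8 / (3/4)
 = 73/6

12.1667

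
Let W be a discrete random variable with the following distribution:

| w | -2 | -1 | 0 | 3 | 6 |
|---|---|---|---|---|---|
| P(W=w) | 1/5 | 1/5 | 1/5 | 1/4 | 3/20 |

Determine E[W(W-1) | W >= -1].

8

P(W >= -1) = 1/5 + 1/5 + 1/4 + 3/20 = 4/5.
E[W(W-1) | W >= -1] = [2·1/5 + 0·1/5 + 6·1/4 + 30·3/20] / (4/5)
 = 32/5 / (4/5)
 = 8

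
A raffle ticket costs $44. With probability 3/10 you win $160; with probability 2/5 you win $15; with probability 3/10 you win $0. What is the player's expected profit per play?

10

E[payout] = 160·3/10 + 15·2/5 + 0·3/10
 = 48 + 6 + 0
 = 54
Net = 54 - 44 = 10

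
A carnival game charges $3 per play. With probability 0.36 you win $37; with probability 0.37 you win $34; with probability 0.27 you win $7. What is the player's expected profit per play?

24.79

E[payout] = 37·0.36 + 34·0.37 + 7·0.27
 = 13.32 + 12.58 + 1.89
 = 27.79
Net = 27.79 - 3 = 24.79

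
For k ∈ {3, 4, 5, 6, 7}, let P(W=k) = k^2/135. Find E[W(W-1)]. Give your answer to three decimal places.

E[W(W-1)] = Σ w(w-1)·P(W=w)
 = 6·1/15 + 12·16/135 + 20·5/27 + 30·4/15 + 42·49/135
 = 2/5 + 64/45 + 100/27 + 8 + 686/45
 = 3884/135

28.770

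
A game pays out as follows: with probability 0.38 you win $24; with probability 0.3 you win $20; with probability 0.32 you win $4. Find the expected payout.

16.4

E[payout] = 24·0.38 + 20·0.3 + 4·0.32
 = 9.12 + 6 + 1.28
 = 16.4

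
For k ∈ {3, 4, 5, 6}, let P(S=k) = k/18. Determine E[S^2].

E[S^2] = Σ s^2·P(S=s)
 = 9·1/6 + 16·2/9 + 25·5/18 + 36·1/3
 = 3/2 + 32/9 + 125/18 + 12
 = 24

24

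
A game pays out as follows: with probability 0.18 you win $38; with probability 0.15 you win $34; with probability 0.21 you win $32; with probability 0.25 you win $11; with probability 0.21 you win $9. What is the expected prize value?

23.3

E[payout] = 38·0.18 + 34·0.15 + 32·0.21 + 11·0.25 + 9·0.21
 = 6.84 + 5.1 + 6.72 + 2.75 + 1.89
 = 23.3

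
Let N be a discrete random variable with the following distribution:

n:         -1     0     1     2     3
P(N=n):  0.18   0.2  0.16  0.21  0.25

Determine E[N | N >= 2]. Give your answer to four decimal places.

2.5435

P(N >= 2) = 0.21 + 0.25 = 0.46.
E[N | N >= 2] = [2·0.21 + 3·0.25] / 0.46
 = 1.17 / 0.46
 = 117/46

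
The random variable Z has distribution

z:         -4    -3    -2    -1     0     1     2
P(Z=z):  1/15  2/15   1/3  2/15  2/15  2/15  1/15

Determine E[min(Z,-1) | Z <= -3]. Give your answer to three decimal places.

-3.333

P(Z <= -3) = 1/15 + 2/15 = 1/5.
E[min(Z,-1) | Z <= -3] = [(-4)·1/15 + (-3)·2/15] / (1/5)
 = -2/3 / (1/5)
 = -10/3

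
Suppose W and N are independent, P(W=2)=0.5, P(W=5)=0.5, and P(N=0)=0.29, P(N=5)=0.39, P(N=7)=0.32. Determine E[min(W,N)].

2.485

E[min(W,N)] = Σ_w Σ_n min(w,n) · P(W=w)P(N=n)
 = 0·0.145 + 2·0.195 + 2·0.16 + 0·0.145 + 5·0.195 + 5·0.16
 = 0 + 0.39 + 0.32 + 0 + 0.975 + 0.8
 = 2.485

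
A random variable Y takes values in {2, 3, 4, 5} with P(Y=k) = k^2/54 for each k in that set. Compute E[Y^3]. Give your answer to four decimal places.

E[Y^3] = Σ y^3·P(Y=y)
 = 8·2/27 + 27·1/6 + 64·8/27 + 125·25/54
 = 16/27 + 9/2 + 512/27 + 3125/54
 = 2212/27

81.9259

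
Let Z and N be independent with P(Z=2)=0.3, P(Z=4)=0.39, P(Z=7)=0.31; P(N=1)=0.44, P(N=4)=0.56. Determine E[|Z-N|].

E[|Z-N|] = Σ_z Σ_n |z-n| · P(Z=z)P(N=n)
 = 1·0.132 + 2·0.168 + 3·0.1716 + 0·0.2184 + 6·0.1364 + 3·0.1736
 = 0.132 + 0.336 + 0.5148 + 0 + 0.8184 + 0.5208
 = 2.322

2.322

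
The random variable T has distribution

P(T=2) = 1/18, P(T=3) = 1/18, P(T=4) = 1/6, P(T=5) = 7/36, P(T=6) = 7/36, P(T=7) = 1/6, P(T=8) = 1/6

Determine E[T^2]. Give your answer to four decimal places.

34.0833

E[T^2] = Σ t^2·P(T=t)
 = 4·1/18 + 9·1/18 + 16·1/6 + 25·7/36 + 36·7/36 + 49·1/6 + 64·1/6
 = 2/9 + 1/2 + 8/3 + 175/36 + 7 + 49/6 + 32/3
 = 409/12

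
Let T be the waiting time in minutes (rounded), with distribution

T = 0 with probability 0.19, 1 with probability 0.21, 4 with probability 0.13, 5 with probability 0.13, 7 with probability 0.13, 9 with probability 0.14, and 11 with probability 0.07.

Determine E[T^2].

31.72

E[T^2] = Σ t^2·P(T=t)
 = 0·0.19 + 1·0.21 + 16·0.13 + 25·0.13 + 49·0.13 + 81·0.14 + 121·0.07
 = 0 + 0.21 + 2.08 + 3.25 + 6.37 + 11.34 + 8.47
 = 31.72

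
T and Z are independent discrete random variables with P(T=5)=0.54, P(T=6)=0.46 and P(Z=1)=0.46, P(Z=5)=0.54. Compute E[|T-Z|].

E[|T-Z|] = Σ_t Σ_z |t-z| · P(T=t)P(Z=z)
 = 4·0.2484 + 0·0.2916 + 5·0.2116 + 1·0.2484
 = 0.9936 + 0 + 1.058 + 0.2484
 = 2.3

2.3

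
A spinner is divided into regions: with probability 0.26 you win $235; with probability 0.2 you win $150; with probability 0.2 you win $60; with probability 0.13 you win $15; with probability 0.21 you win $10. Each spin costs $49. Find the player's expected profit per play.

58.15

E[payout] = 235·0.26 + 150·0.2 + 60·0.2 + 15·0.13 + 10·0.21
 = 61.1 + 30 + 12 + 1.95 + 2.1
 = 107.15
Net = 107.15 - 49 = 58.15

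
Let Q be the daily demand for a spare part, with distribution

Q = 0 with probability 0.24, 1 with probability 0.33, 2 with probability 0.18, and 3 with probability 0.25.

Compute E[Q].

E[Q] = Σ q·P(Q=q)
 = 0·0.24 + 1·0.33 + 2·0.18 + 3·0.25
 = 0 + 0.33 + 0.36 + 0.75
 = 1.44

1.44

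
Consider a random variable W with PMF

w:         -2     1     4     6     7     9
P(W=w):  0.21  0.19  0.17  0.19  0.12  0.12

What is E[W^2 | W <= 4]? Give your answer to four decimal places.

6.5789

P(W <= 4) = 0.21 + 0.19 + 0.17 = 0.57.
E[W^2 | W <= 4] = [4·0.21 + 1·0.19 + 16·0.17] / 0.57
 = 3.75 / 0.57
 = 125/19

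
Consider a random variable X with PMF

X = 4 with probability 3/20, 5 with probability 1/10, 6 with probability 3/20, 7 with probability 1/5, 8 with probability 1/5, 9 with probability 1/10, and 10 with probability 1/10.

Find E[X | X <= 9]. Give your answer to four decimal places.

6.5556

P(X <= 9) = 3/20 + 1/10 + 3/20 + 1/5 + 1/5 + 1/10 = 9/10.
E[X | X <= 9] = [4·3/20 + 5·1/10 + 6·3/20 + 7·1/5 + 8·1/5 + 9·1/10] / (9/10)
 = 59/10 / (9/10)
 = 59/9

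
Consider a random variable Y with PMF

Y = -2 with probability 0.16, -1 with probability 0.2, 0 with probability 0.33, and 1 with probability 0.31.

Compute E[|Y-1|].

1.21

E[|Y-1|] = Σ |y-1|·P(Y=y)
 = 3·0.16 + 2·0.2 + 1·0.33 + 0·0.31
 = 0.48 + 0.4 + 0.33 + 0
 = 1.21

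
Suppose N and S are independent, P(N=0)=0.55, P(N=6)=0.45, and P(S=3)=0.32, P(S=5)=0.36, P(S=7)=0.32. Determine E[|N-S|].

E[|N-S|] = Σ_n Σ_s |n-s| · P(N=n)P(S=s)
 = 3·0.176 + 5·0.198 + 7·0.176 + 3·0.144 + 1·0.162 + 1·0.144
 = 0.528 + 0.99 + 1.232 + 0.432 + 0.162 + 0.144
 = 3.488

3.488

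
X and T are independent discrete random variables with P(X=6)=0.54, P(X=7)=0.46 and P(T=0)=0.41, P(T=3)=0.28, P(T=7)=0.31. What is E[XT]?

19.4446

E[XT] = Σ_x Σ_t xt · P(X=x)P(T=t)
 = 0·0.2214 + 18·0.1512 + 42·0.1674 + 0·0.1886 + 21·0.1288 + 49·0.1426
 = 0 + 2.7216 + 7.0308 + 0 + 2.7048 + 6.9874
 = 19.4446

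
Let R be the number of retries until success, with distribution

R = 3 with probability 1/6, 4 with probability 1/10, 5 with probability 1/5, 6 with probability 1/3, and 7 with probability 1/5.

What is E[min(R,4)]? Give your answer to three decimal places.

E[min(R,4)] = Σ min(r,4)·P(R=r)
 = 3·1/6 + 4·1/10 + 4·1/5 + 4·1/3 + 4·1/5
 = 1/2 + 2/5 + 4/5 + 4/3 + 4/5
 = 23/6

3.833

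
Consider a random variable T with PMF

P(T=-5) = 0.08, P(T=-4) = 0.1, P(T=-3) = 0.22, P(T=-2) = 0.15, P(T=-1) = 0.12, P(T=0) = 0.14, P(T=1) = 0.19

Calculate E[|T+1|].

1.73

E[|T+1|] = Σ |t+1|·P(T=t)
 = 4·0.08 + 3·0.1 + 2·0.22 + 1·0.15 + 0·0.12 + 1·0.14 + 2·0.19
 = 0.32 + 0.3 + 0.44 + 0.15 + 0 + 0.14 + 0.38
 = 1.73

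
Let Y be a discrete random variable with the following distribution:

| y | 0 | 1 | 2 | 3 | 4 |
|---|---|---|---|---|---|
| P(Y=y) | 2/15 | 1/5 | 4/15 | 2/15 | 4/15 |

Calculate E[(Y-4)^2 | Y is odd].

5.8

P(Y is odd) = 1/5 + 2/15 = 1/3.
E[(Y-4)^2 | Y is odd] = [9·1/5 + 1·2/15] / (1/3)
 = 29/15 / (1/3)
 = 29/5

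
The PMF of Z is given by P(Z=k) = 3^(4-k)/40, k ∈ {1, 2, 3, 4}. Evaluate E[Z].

1.45

E[Z] = Σ z·P(Z=z)
 = 1·27/40 + 2·9/40 + 3·3/40 + 4·1/40
 = 27/40 + 9/20 + 9/40 + 1/10
 = 29/20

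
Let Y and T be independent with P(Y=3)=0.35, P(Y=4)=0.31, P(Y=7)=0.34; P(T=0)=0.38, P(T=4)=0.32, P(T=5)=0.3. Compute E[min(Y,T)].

E[min(Y,T)] = Σ_y Σ_t min(y,t) · P(Y=y)P(T=t)
 = 0·0.133 + 3·0.112 + 3·0.105 + 0·0.1178 + 4·0.0992 + 4·0.093 + 0·0.1292 + 4·0.1088 + 5·0.102
 = 0 + 0.336 + 0.315 + 0 + 0.3968 + 0.372 + 0 + 0.4352 + 0.51
 = 2.365

2.365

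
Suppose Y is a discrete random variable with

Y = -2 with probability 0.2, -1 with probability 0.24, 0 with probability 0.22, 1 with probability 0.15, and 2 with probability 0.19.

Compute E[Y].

-0.11

E[Y] = Σ y·P(Y=y)
 = (-2)·0.2 + (-1)·0.24 + 0·0.22 + 1·0.15 + 2·0.19
 = (-0.4) + (-0.24) + 0 + 0.15 + 0.38
 = -0.11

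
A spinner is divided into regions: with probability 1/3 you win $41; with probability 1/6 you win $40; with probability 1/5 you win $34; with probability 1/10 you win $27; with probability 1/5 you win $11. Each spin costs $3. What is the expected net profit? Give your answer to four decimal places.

E[payout] = 41·1/3 + 40·1/6 + 34·1/5 + 27·1/10 + 11·1/5
 = 41/3 + 20/3 + 34/5 + 27/10 + 11/5
 = 961/30
Net = 961/30 - 3 = 871/30

29.0333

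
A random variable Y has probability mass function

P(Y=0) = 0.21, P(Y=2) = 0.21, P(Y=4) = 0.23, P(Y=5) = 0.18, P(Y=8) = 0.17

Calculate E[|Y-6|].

3.08

E[|Y-6|] = Σ |y-6|·P(Y=y)
 = 6·0.21 + 4·0.21 + 2·0.23 + 1·0.18 + 2·0.17
 = 1.26 + 0.84 + 0.46 + 0.18 + 0.34
 = 3.08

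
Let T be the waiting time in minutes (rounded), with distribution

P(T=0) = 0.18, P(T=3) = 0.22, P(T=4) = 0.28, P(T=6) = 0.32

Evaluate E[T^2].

E[T^2] = Σ t^2·P(T=t)
 = 0·0.18 + 9·0.22 + 16·0.28 + 36·0.32
 = 0 + 1.98 + 4.48 + 11.52
 = 17.98

17.98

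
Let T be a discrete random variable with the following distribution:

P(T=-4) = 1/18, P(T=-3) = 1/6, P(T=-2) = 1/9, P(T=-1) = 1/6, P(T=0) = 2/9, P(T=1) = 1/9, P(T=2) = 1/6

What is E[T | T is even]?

-0.2

P(T is even) = 1/18 + 1/9 + 2/9 + 1/6 = 5/9.
E[T | T is even] = [(-4)·1/18 + (-2)·1/9 + 0·2/9 + 2·1/6] / (5/9)
 = -1/9 / (5/9)
 = -1/5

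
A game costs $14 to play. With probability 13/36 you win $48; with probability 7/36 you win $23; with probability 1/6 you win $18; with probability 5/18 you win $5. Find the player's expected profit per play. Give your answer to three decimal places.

E[payout] = 48·13/36 + 23·7/36 + 18·1/6 + 5·5/18
 = 52/3 + 161/36 + 3 + 25/18
 = 943/36
Net = 943/36 - 14 = 439/36

12.194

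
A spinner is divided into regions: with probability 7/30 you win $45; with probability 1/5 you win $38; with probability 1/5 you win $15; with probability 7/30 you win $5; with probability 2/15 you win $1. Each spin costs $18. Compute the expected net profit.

4.4

E[payout] = 45·7/30 + 38·1/5 + 15·1/5 + 5·7/30 + 1·2/15
 = 21/2 + 38/5 + 3 + 7/6 + 2/15
 = 112/5
Net = 112/5 - 18 = 22/5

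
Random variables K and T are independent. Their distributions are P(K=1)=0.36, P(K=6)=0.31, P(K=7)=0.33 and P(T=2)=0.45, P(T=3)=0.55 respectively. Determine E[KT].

11.5515

E[KT] = Σ_k Σ_t kt · P(K=k)P(T=t)
 = 2·0.162 + 3·0.198 + 12·0.1395 + 18·0.1705 + 14·0.1485 + 21·0.1815
 = 0.324 + 0.594 + 1.674 + 3.069 + 2.079 + 3.8115
 = 11.5515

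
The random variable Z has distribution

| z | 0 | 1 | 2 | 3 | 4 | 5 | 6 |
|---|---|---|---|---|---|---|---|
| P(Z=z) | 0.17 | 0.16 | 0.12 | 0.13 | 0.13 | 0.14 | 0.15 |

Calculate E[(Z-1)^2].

7.97

E[(Z-1)^2] = Σ (z-1)^2·P(Z=z)
 = 1·0.17 + 0·0.16 + 1·0.12 + 4·0.13 + 9·0.13 + 16·0.14 + 25·0.15
 = 0.17 + 0 + 0.12 + 0.52 + 1.17 + 2.24 + 3.75
 = 7.97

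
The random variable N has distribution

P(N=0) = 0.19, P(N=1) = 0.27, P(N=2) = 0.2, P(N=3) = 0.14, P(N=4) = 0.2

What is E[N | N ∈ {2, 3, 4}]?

3

P(N ∈ {2, 3, 4}) = 0.2 + 0.14 + 0.2 = 0.54.
E[N | N ∈ {2, 3, 4}] = [2·0.2 + 3·0.14 + 4·0.2] / 0.54
 = 1.62 / 0.54
 = 3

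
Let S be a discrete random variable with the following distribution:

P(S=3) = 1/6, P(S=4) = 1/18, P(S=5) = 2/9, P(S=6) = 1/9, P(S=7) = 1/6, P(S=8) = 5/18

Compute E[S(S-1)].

E[S(S-1)] = Σ s(s-1)·P(S=s)
 = 6·1/6 + 12·1/18 + 20·2/9 + 30·1/9 + 42·1/6 + 56·5/18
 = 1 + 2/3 + 40/9 + 10/3 + 7 + 140/9
 = 32

32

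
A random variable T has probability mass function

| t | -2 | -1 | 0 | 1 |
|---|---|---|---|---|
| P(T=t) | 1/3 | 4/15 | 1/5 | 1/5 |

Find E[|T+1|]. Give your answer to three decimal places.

E[|T+1|] = Σ |t+1|·P(T=t)
 = 1·1/3 + 0·4/15 + 1·1/5 + 2·1/5
 = 1/3 + 0 + 1/5 + 2/5
 = 14/15

0.933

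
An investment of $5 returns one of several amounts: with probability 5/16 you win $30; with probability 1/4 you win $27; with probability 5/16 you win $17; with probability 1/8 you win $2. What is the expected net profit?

E[payout] = 30·5/16 + 27·1/4 + 17·5/16 + 2·1/8
 = 75/8 + 27/4 + 85/16 + 1/4
 = 347/16
Net = 347/16 - 5 = 267/16

16.6875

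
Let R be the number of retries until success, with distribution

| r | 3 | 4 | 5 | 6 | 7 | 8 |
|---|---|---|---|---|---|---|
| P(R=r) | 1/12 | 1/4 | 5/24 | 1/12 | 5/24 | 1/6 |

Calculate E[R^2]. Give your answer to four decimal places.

E[R^2] = Σ r^2·P(R=r)
 = 9·1/12 + 16·1/4 + 25·5/24 + 36·1/12 + 49·5/24 + 64·1/6
 = 3/4 + 4 + 125/24 + 3 + 245/24 + 32/3
 = 203/6

33.8333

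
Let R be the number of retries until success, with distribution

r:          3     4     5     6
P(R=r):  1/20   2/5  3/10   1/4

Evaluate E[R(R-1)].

E[R(R-1)] = Σ r(r-1)·P(R=r)
 = 6·1/20 + 12·2/5 + 20·3/10 + 30·1/4
 = 3/10 + 24/5 + 6 + 15/2
 = 93/5

18.6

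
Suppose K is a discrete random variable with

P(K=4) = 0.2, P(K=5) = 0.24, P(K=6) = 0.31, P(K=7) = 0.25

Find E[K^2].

32.61

E[K^2] = Σ k^2·P(K=k)
 = 16·0.2 + 25·0.24 + 36·0.31 + 49·0.25
 = 3.2 + 6 + 11.16 + 12.25
 = 32.61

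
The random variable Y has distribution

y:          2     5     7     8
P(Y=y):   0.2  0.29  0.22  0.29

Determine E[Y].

E[Y] = Σ y·P(Y=y)
 = 2·0.2 + 5·0.29 + 7·0.22 + 8·0.29
 = 0.4 + 1.45 + 1.54 + 2.32
 = 5.71

5.71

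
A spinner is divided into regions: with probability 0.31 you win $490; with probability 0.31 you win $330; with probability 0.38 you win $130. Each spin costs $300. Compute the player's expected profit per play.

E[payout] = 490·0.31 + 330·0.31 + 130·0.38
 = 151.9 + 102.3 + 49.4
 = 303.6
Net = 303.6 - 300 = 3.6

3.6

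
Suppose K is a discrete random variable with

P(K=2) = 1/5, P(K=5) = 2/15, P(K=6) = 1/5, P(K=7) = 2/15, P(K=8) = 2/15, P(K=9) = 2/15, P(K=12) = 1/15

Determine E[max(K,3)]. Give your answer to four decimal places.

6.4667

E[max(K,3)] = Σ max(k,3)·P(K=k)
 = 3·1/5 + 5·2/15 + 6·1/5 + 7·2/15 + 8·2/15 + 9·2/15 + 12·1/15
 = 3/5 + 2/3 + 6/5 + 14/15 + 16/15 + 6/5 + 4/5
 = 97/15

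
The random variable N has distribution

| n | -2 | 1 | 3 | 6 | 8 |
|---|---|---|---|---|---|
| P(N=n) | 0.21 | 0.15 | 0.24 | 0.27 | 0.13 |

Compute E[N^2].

21.19

E[N^2] = Σ n^2·P(N=n)
 = 4·0.21 + 1·0.15 + 9·0.24 + 36·0.27 + 64·0.13
 = 0.84 + 0.15 + 2.16 + 9.72 + 8.32
 = 21.19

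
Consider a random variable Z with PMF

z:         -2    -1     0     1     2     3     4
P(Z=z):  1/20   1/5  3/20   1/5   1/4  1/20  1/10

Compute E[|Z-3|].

E[|Z-3|] = Σ |z-3|·P(Z=z)
 = 5·1/20 + 4·1/5 + 3·3/20 + 2·1/5 + 1·1/4 + 0·1/20 + 1·1/10
 = 1/4 + 4/5 + 9/20 + 2/5 + 1/4 + 0 + 1/10
 = 9/4

2.25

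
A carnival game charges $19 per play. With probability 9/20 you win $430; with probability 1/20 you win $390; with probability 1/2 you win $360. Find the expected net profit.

E[payout] = 430·9/20 + 390·1/20 + 360·1/2
 = 387/2 + 39/2 + 180
 = 393
Net = 393 - 19 = 374

374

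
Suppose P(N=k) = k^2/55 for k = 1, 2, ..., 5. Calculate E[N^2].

E[N^2] = Σ n^2·P(N=n)
 = 1·1/55 + 4·4/55 + 9·9/55 + 16·16/55 + 25·5/11
 = 1/55 + 16/55 + 81/55 + 256/55 + 125/11
 = 89/5

17.8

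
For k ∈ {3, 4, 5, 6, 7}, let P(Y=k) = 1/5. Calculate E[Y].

E[Y] = Σ y·P(Y=y)
 = 3·1/5 + 4·1/5 + 5·1/5 + 6·1/5 + 7·1/5
 = 3/5 + 4/5 + 1 + 6/5 + 7/5
 = 5

5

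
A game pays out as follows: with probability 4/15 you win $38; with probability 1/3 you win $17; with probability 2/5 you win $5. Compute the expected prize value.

E[payout] = 38·4/15 + 17·1/3 + 5·2/5
 = 152/15 + 17/3 + 2
 = 89/5

17.8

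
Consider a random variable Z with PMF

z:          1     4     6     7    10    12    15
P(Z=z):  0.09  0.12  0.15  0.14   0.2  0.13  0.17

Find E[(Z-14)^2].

47.56

E[(Z-14)^2] = Σ (z-14)^2·P(Z=z)
 = 169·0.09 + 100·0.12 + 64·0.15 + 49·0.14 + 16·0.2 + 4·0.13 + 1·0.17
 = 15.21 + 12 + 9.6 + 6.86 + 3.2 + 0.52 + 0.17
 = 47.56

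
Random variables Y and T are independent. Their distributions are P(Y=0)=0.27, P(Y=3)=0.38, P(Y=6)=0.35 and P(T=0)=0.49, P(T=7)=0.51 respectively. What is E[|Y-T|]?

3.5052

E[|Y-T|] = Σ_y Σ_t |y-t| · P(Y=y)P(T=t)
 = 0·0.1323 + 7·0.1377 + 3·0.1862 + 4·0.1938 + 6·0.1715 + 1·0.1785
 = 0 + 0.9639 + 0.5586 + 0.7752 + 1.029 + 0.1785
 = 3.5052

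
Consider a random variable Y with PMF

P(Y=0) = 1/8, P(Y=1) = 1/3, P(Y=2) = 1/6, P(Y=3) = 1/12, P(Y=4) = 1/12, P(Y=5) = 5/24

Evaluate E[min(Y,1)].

0.875

E[min(Y,1)] = Σ min(y,1)·P(Y=y)
 = 0·1/8 + 1·1/3 + 1·1/6 + 1·1/12 + 1·1/12 + 1·5/24
 = 0 + 1/3 + 1/6 + 1/12 + 1/12 + 5/24
 = 7/8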